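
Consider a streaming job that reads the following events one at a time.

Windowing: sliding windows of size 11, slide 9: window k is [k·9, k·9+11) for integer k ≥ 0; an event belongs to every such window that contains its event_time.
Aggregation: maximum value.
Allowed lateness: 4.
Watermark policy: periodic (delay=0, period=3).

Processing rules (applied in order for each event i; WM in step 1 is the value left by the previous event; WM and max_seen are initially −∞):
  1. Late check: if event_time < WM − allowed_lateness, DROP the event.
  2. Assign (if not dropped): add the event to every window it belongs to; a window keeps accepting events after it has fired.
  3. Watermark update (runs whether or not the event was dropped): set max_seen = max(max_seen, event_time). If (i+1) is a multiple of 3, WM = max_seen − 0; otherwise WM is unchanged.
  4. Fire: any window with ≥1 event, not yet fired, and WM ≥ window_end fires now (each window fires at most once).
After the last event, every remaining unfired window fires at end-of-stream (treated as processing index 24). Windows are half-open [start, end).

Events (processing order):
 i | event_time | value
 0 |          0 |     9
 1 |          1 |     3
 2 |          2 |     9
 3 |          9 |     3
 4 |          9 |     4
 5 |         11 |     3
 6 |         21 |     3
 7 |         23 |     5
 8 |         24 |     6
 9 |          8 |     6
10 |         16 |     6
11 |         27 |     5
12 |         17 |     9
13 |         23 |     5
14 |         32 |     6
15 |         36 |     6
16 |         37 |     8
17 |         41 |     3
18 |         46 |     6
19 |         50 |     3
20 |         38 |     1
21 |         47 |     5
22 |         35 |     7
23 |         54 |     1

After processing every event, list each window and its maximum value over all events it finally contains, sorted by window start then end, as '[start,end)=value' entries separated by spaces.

i=0 t=0 v=9: → [0,11); WM=−∞
i=1 t=1 v=3: → [0,11); WM=−∞
i=2 t=2 v=9: → [0,11); WM=2
i=3 t=9 v=3: → [9,20),[0,11); WM=2
i=4 t=9 v=4: → [9,20),[0,11); WM=2
i=5 t=11 v=3: → [9,20); WM=11; [0,11) fires=9
i=6 t=21 v=3: → [18,29); WM=11
i=7 t=23 v=5: → [18,29); WM=11
i=8 t=24 v=6: → [18,29); WM=24; [9,20) fires=4
i=9 t=8 v=6: DROP (t<24-4); WM=24
i=10 t=16 v=6: DROP (t<24-4); WM=24
i=11 t=27 v=5: → [27,38),[18,29); WM=27
i=12 t=17 v=9: DROP (t<27-4); WM=27
i=13 t=23 v=5: → [18,29); WM=27
i=14 t=32 v=6: → [27,38); WM=32; [18,29) fires=6
i=15 t=36 v=6: → [36,47),[27,38); WM=32
i=16 t=37 v=8: → [36,47),[27,38); WM=32
i=17 t=41 v=3: → [36,47); WM=41; [27,38) fires=8
i=18 t=46 v=6: → [45,56),[36,47); WM=41
i=19 t=50 v=3: → [45,56); WM=41
i=20 t=38 v=1: → [36,47); WM=50; [36,47) fires=8
i=21 t=47 v=5: → [45,56); WM=50
i=22 t=35 v=7: DROP (t<50-4); WM=50
i=23 t=54 v=1: → [54,65),[45,56); WM=54

[0,11)=9 [9,20)=4 [18,29)=6 [27,38)=8 [36,47)=8 [45,56)=6 [54,65)=1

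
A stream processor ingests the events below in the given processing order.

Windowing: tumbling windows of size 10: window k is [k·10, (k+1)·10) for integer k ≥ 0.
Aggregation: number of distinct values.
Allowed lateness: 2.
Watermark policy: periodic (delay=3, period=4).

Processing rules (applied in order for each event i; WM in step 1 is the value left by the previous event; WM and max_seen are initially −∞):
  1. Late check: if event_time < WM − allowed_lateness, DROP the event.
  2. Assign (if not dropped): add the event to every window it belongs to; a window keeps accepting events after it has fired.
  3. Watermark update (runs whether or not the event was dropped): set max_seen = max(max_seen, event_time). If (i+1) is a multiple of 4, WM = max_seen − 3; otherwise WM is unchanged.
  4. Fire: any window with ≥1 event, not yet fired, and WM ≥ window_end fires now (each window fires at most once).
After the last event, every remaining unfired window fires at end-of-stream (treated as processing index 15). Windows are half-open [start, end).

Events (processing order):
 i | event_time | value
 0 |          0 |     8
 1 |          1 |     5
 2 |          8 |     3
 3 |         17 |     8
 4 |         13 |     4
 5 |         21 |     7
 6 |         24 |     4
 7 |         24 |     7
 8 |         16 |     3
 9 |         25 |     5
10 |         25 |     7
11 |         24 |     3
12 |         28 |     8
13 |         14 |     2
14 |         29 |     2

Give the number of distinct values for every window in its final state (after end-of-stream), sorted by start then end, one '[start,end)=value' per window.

i=0 t=0 v=8: → [0,10); WM=−∞
i=1 t=1 v=5: → [0,10); WM=−∞
i=2 t=8 v=3: → [0,10); WM=−∞
i=3 t=17 v=8: → [10,20); WM=14; [0,10) fires=3
i=4 t=13 v=4: → [10,20); WM=14
i=5 t=21 v=7: → [20,30); WM=14
i=6 t=24 v=4: → [20,30); WM=14
i=7 t=24 v=7: → [20,30); WM=21; [10,20) fires=2
i=8 t=16 v=3: DROP (t<21-2); WM=21
i=9 t=25 v=5: → [20,30); WM=21
i=10 t=25 v=7: → [20,30); WM=21
i=11 t=24 v=3: → [20,30); WM=22
i=12 t=28 v=8: → [20,30); WM=22
i=13 t=14 v=2: DROP (t<22-2); WM=22
i=14 t=29 v=2: → [20,30); WM=22

[0,10)=3 [10,20)=2 [20,30)=6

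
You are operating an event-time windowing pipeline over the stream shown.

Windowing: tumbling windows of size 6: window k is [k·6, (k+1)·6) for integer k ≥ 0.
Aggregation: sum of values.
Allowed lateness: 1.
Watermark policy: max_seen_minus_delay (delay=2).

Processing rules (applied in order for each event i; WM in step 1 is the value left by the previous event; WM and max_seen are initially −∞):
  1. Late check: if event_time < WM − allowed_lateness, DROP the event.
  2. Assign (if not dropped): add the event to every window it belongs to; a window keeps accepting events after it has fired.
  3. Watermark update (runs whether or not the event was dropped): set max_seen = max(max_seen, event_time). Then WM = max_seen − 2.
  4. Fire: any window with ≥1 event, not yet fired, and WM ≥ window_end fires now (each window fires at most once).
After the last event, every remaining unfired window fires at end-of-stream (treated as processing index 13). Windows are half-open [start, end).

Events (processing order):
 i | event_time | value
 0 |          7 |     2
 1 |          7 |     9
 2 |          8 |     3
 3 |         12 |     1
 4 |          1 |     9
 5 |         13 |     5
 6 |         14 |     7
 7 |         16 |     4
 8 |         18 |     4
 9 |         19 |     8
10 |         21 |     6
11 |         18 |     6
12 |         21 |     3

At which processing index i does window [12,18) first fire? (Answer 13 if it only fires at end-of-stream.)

10

i=0 t=7 v=2: → [6,12); WM=5
i=1 t=7 v=9: → [6,12); WM=5
i=2 t=8 v=3: → [6,12); WM=6
i=3 t=12 v=1: → [12,18); WM=10
i=4 t=1 v=9: DROP (t<10-1); WM=10
i=5 t=13 v=5: → [12,18); WM=11
i=6 t=14 v=7: → [12,18); WM=12; [6,12) fires=14
i=7 t=16 v=4: → [12,18); WM=14
i=8 t=18 v=4: → [18,24); WM=16
i=9 t=19 v=8: → [18,24); WM=17
i=10 t=21 v=6: → [18,24); WM=19; [12,18) fires=17
i=11 t=18 v=6: → [18,24); WM=19
i=12 t=21 v=3: → [18,24); WM=19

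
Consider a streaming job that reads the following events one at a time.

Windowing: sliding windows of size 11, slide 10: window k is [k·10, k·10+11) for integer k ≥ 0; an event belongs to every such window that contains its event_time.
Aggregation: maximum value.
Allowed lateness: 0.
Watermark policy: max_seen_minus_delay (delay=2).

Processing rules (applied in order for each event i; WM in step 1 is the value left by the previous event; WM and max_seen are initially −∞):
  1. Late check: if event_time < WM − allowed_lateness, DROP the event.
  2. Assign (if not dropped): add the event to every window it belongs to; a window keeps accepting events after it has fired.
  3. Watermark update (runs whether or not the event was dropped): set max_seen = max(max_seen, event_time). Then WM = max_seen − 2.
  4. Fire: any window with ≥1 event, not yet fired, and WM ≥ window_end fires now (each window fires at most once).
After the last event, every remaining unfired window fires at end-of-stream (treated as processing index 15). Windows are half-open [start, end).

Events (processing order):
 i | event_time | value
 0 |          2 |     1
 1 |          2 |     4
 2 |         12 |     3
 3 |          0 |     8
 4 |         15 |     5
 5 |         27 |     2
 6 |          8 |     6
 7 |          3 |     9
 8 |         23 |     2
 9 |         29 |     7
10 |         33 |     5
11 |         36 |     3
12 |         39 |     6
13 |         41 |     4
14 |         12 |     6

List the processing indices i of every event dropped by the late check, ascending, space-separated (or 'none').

i=0 t=2 v=1: → [0,11); WM=0
i=1 t=2 v=4: → [0,11); WM=0
i=2 t=12 v=3: → [10,21); WM=10
i=3 t=0 v=8: DROP (t<10-0); WM=10
i=4 t=15 v=5: → [10,21); WM=13; [0,11) fires=4
i=5 t=27 v=2: → [20,31); WM=25; [10,21) fires=5
i=6 t=8 v=6: DROP (t<25-0); WM=25
i=7 t=3 v=9: DROP (t<25-0); WM=25
i=8 t=23 v=2: DROP (t<25-0); WM=25
i=9 t=29 v=7: → [20,31); WM=27
i=10 t=33 v=5: → [30,41); WM=31; [20,31) fires=7
i=11 t=36 v=3: → [30,41); WM=34
i=12 t=39 v=6: → [30,41); WM=37
i=13 t=41 v=4: → [40,51); WM=39
i=14 t=12 v=6: DROP (t<39-0); WM=39

3 6 7 8 14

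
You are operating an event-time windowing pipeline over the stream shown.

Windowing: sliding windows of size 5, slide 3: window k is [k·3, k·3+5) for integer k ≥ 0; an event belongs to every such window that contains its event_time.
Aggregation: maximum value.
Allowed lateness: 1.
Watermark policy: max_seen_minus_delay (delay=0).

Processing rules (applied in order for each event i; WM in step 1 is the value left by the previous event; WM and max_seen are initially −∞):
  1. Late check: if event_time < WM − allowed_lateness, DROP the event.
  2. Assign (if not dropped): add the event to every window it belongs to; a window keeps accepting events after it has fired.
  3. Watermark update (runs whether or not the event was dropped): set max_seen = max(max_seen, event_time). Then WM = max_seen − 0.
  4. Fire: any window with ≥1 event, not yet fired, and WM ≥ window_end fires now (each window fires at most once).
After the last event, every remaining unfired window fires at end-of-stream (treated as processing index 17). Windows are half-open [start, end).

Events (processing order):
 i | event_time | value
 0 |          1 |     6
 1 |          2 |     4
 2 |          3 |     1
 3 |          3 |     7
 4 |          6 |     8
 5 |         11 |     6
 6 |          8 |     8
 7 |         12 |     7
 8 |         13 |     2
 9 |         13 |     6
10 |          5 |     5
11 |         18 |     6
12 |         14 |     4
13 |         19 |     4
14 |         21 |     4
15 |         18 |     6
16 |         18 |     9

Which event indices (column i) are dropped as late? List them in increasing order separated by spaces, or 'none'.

6 10 12 15 16

i=0 t=1 v=6: → [0,5); WM=1
i=1 t=2 v=4: → [0,5); WM=2
i=2 t=3 v=1: → [3,8),[0,5); WM=3
i=3 t=3 v=7: → [3,8),[0,5); WM=3
i=4 t=6 v=8: → [6,11),[3,8); WM=6; [0,5) fires=7
i=5 t=11 v=6: → [9,14); WM=11; [3,8) fires=8 [6,11) fires=8
i=6 t=8 v=8: DROP (t<11-1); WM=11
i=7 t=12 v=7: → [12,17),[9,14); WM=12
i=8 t=13 v=2: → [12,17),[9,14); WM=13
i=9 t=13 v=6: → [12,17),[9,14); WM=13
i=10 t=5 v=5: DROP (t<13-1); WM=13
i=11 t=18 v=6: → [18,23),[15,20); WM=18; [9,14) fires=7 [12,17) fires=7
i=12 t=14 v=4: DROP (t<18-1); WM=18
i=13 t=19 v=4: → [18,23),[15,20); WM=19
i=14 t=21 v=4: → [21,26),[18,23); WM=21; [15,20) fires=6
i=15 t=18 v=6: DROP (t<21-1); WM=21
i=16 t=18 v=9: DROP (t<21-1); WM=21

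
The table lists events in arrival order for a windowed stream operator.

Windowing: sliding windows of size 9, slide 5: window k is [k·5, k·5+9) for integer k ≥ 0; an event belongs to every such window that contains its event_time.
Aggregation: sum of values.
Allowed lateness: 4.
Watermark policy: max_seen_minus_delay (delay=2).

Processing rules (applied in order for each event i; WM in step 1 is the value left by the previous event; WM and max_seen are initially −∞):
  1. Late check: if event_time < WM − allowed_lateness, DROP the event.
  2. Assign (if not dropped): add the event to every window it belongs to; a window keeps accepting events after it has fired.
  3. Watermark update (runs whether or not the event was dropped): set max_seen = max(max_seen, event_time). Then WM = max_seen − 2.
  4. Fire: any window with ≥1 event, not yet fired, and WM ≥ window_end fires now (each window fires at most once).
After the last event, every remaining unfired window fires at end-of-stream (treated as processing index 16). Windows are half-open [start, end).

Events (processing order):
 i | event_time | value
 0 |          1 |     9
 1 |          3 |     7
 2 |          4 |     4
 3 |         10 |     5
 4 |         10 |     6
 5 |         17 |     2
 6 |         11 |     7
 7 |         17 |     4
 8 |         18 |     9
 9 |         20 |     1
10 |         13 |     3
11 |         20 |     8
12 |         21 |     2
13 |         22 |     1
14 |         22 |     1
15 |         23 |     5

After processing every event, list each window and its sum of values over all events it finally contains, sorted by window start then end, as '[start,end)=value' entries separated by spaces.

[0,9)=20 [5,14)=18 [10,19)=33 [15,24)=33 [20,29)=18

i=0 t=1 v=9: → [0,9); WM=-1
i=1 t=3 v=7: → [0,9); WM=1
i=2 t=4 v=4: → [0,9); WM=2
i=3 t=10 v=5: → [10,19),[5,14); WM=8
i=4 t=10 v=6: → [10,19),[5,14); WM=8
i=5 t=17 v=2: → [15,24),[10,19); WM=15; [0,9) fires=20 [5,14) fires=11
i=6 t=11 v=7: → [10,19),[5,14); WM=15
i=7 t=17 v=4: → [15,24),[10,19); WM=15
i=8 t=18 v=9: → [15,24),[10,19); WM=16
i=9 t=20 v=1: → [20,29),[15,24); WM=18
i=10 t=13 v=3: DROP (t<18-4); WM=18
i=11 t=20 v=8: → [20,29),[15,24); WM=18
i=12 t=21 v=2: → [20,29),[15,24); WM=19; [10,19) fires=33
i=13 t=22 v=1: → [20,29),[15,24); WM=20
i=14 t=22 v=1: → [20,29),[15,24); WM=20
i=15 t=23 v=5: → [20,29),[15,24); WM=21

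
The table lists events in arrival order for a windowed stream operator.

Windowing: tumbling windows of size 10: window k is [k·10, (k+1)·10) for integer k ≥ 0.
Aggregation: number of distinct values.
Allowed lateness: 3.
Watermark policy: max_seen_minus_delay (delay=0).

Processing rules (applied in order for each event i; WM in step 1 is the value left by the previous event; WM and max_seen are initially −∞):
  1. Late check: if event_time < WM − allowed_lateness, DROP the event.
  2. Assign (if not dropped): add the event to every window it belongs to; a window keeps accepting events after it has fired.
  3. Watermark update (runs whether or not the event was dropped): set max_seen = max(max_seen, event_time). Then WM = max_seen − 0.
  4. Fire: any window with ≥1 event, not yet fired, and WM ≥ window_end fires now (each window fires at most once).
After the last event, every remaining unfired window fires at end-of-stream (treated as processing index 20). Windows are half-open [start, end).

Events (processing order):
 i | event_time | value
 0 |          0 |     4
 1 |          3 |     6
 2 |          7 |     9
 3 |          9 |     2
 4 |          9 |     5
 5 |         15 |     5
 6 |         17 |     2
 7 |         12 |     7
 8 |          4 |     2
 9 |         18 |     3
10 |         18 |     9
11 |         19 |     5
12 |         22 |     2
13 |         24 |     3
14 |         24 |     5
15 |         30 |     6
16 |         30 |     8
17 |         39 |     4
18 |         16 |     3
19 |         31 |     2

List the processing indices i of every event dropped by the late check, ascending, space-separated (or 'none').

i=0 t=0 v=4: → [0,10); WM=0
i=1 t=3 v=6: → [0,10); WM=3
i=2 t=7 v=9: → [0,10); WM=7
i=3 t=9 v=2: → [0,10); WM=9
i=4 t=9 v=5: → [0,10); WM=9
i=5 t=15 v=5: → [10,20); WM=15; [0,10) fires=5
i=6 t=17 v=2: → [10,20); WM=17
i=7 t=12 v=7: DROP (t<17-3); WM=17
i=8 t=4 v=2: DROP (t<17-3); WM=17
i=9 t=18 v=3: → [10,20); WM=18
i=10 t=18 v=9: → [10,20); WM=18
i=11 t=19 v=5: → [10,20); WM=19
i=12 t=22 v=2: → [20,30); WM=22; [10,20) fires=4
i=13 t=24 v=3: → [20,30); WM=24
i=14 t=24 v=5: → [20,30); WM=24
i=15 t=30 v=6: → [30,40); WM=30; [20,30) fires=3
i=16 t=30 v=8: → [30,40); WM=30
i=17 t=39 v=4: → [30,40); WM=39
i=18 t=16 v=3: DROP (t<39-3); WM=39
i=19 t=31 v=2: DROP (t<39-3); WM=39

7 8 18 19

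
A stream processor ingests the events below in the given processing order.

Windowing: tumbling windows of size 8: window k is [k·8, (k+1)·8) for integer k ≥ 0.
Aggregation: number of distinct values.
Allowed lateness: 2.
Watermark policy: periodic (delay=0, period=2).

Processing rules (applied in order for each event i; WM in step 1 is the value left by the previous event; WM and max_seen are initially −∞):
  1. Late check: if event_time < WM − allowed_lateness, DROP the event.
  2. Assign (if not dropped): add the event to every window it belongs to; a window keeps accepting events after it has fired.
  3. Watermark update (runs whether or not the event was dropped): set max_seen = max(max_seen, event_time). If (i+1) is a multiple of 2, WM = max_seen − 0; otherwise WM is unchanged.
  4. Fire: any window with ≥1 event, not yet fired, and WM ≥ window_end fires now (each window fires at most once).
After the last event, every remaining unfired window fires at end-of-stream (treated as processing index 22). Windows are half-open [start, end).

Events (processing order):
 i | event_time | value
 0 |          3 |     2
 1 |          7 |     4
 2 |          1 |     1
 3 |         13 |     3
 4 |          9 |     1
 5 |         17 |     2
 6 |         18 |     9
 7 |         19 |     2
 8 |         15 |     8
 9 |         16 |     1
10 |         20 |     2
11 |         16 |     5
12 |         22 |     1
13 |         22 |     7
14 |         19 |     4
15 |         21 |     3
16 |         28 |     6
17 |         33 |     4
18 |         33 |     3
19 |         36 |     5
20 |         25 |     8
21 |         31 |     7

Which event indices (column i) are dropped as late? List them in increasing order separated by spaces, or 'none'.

2 4 8 9 11 14 20 21

i=0 t=3 v=2: → [0,8); WM=−∞
i=1 t=7 v=4: → [0,8); WM=7
i=2 t=1 v=1: DROP (t<7-2); WM=7
i=3 t=13 v=3: → [8,16); WM=13; [0,8) fires=2
i=4 t=9 v=1: DROP (t<13-2); WM=13
i=5 t=17 v=2: → [16,24); WM=17; [8,16) fires=1
i=6 t=18 v=9: → [16,24); WM=17
i=7 t=19 v=2: → [16,24); WM=19
i=8 t=15 v=8: DROP (t<19-2); WM=19
i=9 t=16 v=1: DROP (t<19-2); WM=19
i=10 t=20 v=2: → [16,24); WM=19
i=11 t=16 v=5: DROP (t<19-2); WM=20
i=12 t=22 v=1: → [16,24); WM=20
i=13 t=22 v=7: → [16,24); WM=22
i=14 t=19 v=4: DROP (t<22-2); WM=22
i=15 t=21 v=3: → [16,24); WM=22
i=16 t=28 v=6: → [24,32); WM=22
i=17 t=33 v=4: → [32,40); WM=33; [16,24) fires=5 [24,32) fires=1
i=18 t=33 v=3: → [32,40); WM=33
i=19 t=36 v=5: → [32,40); WM=36
i=20 t=25 v=8: DROP (t<36-2); WM=36
i=21 t=31 v=7: DROP (t<36-2); WM=36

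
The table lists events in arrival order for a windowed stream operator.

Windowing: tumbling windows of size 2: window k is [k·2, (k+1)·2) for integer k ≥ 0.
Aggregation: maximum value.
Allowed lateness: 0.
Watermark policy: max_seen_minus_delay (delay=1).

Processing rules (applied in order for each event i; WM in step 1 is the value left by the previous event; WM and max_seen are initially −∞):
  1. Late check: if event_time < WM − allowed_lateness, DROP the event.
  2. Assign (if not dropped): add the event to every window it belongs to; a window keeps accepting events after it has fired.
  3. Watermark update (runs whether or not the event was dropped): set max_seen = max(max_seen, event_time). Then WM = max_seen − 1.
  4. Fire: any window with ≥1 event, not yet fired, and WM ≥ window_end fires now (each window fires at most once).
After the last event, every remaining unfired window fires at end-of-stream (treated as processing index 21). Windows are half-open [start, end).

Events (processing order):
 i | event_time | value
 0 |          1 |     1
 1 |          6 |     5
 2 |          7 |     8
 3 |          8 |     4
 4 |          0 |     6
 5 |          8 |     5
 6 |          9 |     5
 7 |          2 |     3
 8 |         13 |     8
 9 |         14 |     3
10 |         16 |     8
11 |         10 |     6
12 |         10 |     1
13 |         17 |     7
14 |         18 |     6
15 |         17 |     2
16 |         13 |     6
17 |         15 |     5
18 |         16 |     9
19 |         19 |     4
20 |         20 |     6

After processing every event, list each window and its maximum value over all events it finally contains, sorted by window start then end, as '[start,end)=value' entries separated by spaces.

i=0 t=1 v=1: → [0,2); WM=0
i=1 t=6 v=5: → [6,8); WM=5; [0,2) fires=1
i=2 t=7 v=8: → [6,8); WM=6
i=3 t=8 v=4: → [8,10); WM=7
i=4 t=0 v=6: DROP (t<7-0); WM=7
i=5 t=8 v=5: → [8,10); WM=7
i=6 t=9 v=5: → [8,10); WM=8; [6,8) fires=8
i=7 t=2 v=3: DROP (t<8-0); WM=8
i=8 t=13 v=8: → [12,14); WM=12; [8,10) fires=5
i=9 t=14 v=3: → [14,16); WM=13
i=10 t=16 v=8: → [16,18); WM=15; [12,14) fires=8
i=11 t=10 v=6: DROP (t<15-0); WM=15
i=12 t=10 v=1: DROP (t<15-0); WM=15
i=13 t=17 v=7: → [16,18); WM=16; [14,16) fires=3
i=14 t=18 v=6: → [18,20); WM=17
i=15 t=17 v=2: → [16,18); WM=17
i=16 t=13 v=6: DROP (t<17-0); WM=17
i=17 t=15 v=5: DROP (t<17-0); WM=17
i=18 t=16 v=9: DROP (t<17-0); WM=17
i=19 t=19 v=4: → [18,20); WM=18; [16,18) fires=8
i=20 t=20 v=6: → [20,22); WM=19

[0,2)=1 [6,8)=8 [8,10)=5 [12,14)=8 [14,16)=3 [16,18)=8 [18,20)=6 [20,22)=6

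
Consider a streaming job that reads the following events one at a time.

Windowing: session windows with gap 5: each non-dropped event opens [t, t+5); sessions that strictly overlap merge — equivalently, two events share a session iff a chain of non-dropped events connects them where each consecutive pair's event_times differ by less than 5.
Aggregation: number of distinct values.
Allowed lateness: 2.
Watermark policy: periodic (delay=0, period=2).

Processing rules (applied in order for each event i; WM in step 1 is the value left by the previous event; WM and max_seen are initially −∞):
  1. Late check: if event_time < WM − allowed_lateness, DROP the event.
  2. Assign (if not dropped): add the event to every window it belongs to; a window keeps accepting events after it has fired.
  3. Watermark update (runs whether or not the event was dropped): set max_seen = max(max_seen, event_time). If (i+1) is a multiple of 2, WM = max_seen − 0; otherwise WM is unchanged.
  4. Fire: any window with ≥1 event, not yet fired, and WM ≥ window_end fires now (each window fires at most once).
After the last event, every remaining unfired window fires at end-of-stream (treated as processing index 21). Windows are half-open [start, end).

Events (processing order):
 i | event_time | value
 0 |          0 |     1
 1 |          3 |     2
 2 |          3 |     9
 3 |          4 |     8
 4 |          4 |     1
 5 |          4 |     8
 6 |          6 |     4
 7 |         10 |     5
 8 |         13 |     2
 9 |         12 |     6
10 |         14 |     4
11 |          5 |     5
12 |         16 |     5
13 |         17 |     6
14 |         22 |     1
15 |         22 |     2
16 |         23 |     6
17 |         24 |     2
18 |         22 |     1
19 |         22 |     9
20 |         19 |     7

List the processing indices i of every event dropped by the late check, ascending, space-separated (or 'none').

11 20

i=0 t=0 v=1: → [0,5); WM=−∞
i=1 t=3 v=2: → [0,8); WM=3
i=2 t=3 v=9: → [0,8); WM=3
i=3 t=4 v=8: → [0,9); WM=4
i=4 t=4 v=1: → [0,9); WM=4
i=5 t=4 v=8: → [0,9); WM=4
i=6 t=6 v=4: → [0,11); WM=4
i=7 t=10 v=5: → [0,15); WM=10
i=8 t=13 v=2: → [0,18); WM=10
i=9 t=12 v=6: → [0,18); WM=13
i=10 t=14 v=4: → [0,19); WM=13
i=11 t=5 v=5: DROP (t<13-2); WM=14
i=12 t=16 v=5: → [0,21); WM=14
i=13 t=17 v=6: → [0,22); WM=17
i=14 t=22 v=1: → [22,27); WM=17
i=15 t=22 v=2: → [22,27); WM=22
i=16 t=23 v=6: → [22,28); WM=22
i=17 t=24 v=2: → [22,29); WM=24
i=18 t=22 v=1: → [22,29); WM=24
i=19 t=22 v=9: → [22,29); WM=24
i=20 t=19 v=7: DROP (t<24-2); WM=24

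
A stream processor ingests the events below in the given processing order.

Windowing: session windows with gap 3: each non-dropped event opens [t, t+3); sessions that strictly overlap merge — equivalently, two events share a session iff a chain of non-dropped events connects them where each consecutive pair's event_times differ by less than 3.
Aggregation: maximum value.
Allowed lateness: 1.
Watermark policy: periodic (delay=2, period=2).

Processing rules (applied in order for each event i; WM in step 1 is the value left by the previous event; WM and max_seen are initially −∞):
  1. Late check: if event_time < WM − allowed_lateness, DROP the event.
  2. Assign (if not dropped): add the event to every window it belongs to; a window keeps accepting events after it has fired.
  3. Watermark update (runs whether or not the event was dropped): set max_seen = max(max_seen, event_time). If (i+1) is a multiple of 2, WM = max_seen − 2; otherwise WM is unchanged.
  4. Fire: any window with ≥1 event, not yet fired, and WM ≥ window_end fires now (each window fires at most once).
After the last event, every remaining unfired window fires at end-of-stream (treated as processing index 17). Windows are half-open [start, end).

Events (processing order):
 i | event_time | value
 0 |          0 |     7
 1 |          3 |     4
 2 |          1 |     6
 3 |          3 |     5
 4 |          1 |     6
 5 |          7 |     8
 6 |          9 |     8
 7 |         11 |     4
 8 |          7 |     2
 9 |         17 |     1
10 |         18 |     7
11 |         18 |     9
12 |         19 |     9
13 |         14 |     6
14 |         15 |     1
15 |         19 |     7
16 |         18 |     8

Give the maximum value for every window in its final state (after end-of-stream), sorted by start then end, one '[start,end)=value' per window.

i=0 t=0 v=7: → [0,3); WM=−∞
i=1 t=3 v=4: → [3,6); WM=1
i=2 t=1 v=6: → [0,6); WM=1
i=3 t=3 v=5: → [0,6); WM=1
i=4 t=1 v=6: → [0,6); WM=1
i=5 t=7 v=8: → [7,10); WM=5
i=6 t=9 v=8: → [7,12); WM=5
i=7 t=11 v=4: → [7,14); WM=9
i=8 t=7 v=2: DROP (t<9-1); WM=9
i=9 t=17 v=1: → [17,20); WM=15
i=10 t=18 v=7: → [17,21); WM=15
i=11 t=18 v=9: → [17,21); WM=16
i=12 t=19 v=9: → [17,22); WM=16
i=13 t=14 v=6: DROP (t<16-1); WM=17
i=14 t=15 v=1: DROP (t<17-1); WM=17
i=15 t=19 v=7: → [17,22); WM=17
i=16 t=18 v=8: → [17,22); WM=17

[0,6)=7 [7,14)=8 [17,22)=9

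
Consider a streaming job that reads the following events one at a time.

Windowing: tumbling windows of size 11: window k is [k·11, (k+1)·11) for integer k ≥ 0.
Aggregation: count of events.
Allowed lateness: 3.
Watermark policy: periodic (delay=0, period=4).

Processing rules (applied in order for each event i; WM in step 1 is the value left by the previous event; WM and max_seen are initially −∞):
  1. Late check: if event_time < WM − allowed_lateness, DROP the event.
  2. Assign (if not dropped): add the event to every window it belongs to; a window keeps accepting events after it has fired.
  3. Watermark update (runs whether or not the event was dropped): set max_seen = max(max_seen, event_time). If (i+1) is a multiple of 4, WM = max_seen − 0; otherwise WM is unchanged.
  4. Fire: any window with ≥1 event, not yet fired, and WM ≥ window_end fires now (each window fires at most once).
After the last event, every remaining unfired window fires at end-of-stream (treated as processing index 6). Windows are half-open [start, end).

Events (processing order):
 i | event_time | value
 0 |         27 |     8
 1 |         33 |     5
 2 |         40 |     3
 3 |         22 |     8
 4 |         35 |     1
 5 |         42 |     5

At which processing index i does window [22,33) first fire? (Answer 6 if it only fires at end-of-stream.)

i=0 t=27 v=8: → [22,33); WM=−∞
i=1 t=33 v=5: → [33,44); WM=−∞
i=2 t=40 v=3: → [33,44); WM=−∞
i=3 t=22 v=8: → [22,33); WM=40; [22,33) fires=2
i=4 t=35 v=1: DROP (t<40-3); WM=40
i=5 t=42 v=5: → [33,44); WM=40

3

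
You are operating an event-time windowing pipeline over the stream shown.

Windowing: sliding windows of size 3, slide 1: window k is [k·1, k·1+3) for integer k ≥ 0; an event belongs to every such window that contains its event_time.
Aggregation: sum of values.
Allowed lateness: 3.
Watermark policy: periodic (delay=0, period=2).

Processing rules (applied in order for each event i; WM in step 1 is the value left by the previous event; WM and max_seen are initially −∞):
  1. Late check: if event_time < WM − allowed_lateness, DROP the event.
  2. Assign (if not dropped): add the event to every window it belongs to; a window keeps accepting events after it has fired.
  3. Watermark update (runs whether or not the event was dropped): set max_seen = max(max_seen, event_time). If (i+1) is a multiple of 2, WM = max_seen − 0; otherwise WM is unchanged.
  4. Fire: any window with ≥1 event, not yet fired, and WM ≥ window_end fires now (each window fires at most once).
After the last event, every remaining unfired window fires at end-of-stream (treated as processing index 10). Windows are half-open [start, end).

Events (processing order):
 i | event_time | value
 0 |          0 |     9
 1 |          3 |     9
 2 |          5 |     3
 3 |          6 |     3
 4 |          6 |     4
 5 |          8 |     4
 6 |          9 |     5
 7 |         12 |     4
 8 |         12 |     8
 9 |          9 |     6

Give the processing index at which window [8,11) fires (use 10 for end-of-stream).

7

i=0 t=0 v=9: → [0,3); WM=−∞
i=1 t=3 v=9: → [3,6),[2,5),[1,4); WM=3; [0,3) fires=9
i=2 t=5 v=3: → [5,8),[4,7),[3,6); WM=3
i=3 t=6 v=3: → [6,9),[5,8),[4,7); WM=6; [1,4) fires=9 [2,5) fires=9 [3,6) fires=12
i=4 t=6 v=4: → [6,9),[5,8),[4,7); WM=6
i=5 t=8 v=4: → [8,11),[7,10),[6,9); WM=8; [4,7) fires=10 [5,8) fires=10
i=6 t=9 v=5: → [9,12),[8,11),[7,10); WM=8
i=7 t=12 v=4: → [12,15),[11,14),[10,13); WM=12; [6,9) fires=11 [7,10) fires=9 [8,11) fires=9 [9,12) fires=5
i=8 t=12 v=8: → [12,15),[11,14),[10,13); WM=12
i=9 t=9 v=6: → [9,12),[8,11),[7,10); WM=12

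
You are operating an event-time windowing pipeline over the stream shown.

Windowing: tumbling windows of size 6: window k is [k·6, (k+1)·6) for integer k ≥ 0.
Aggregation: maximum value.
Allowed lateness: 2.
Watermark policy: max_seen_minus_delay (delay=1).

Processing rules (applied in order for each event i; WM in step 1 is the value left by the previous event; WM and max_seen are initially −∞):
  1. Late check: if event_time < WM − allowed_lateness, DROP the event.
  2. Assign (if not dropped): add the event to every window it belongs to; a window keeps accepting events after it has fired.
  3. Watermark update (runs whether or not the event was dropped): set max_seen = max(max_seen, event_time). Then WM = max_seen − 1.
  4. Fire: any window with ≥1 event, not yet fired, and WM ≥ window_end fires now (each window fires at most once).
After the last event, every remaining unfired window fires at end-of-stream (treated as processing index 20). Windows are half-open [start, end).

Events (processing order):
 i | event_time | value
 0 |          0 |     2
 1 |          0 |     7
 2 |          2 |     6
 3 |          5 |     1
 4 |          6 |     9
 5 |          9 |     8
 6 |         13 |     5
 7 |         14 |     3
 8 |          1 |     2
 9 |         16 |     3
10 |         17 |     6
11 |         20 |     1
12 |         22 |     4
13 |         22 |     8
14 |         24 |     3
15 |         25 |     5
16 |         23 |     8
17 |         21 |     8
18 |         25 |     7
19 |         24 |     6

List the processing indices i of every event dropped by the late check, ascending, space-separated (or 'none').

i=0 t=0 v=2: → [0,6); WM=-1
i=1 t=0 v=7: → [0,6); WM=-1
i=2 t=2 v=6: → [0,6); WM=1
i=3 t=5 v=1: → [0,6); WM=4
i=4 t=6 v=9: → [6,12); WM=5
i=5 t=9 v=8: → [6,12); WM=8; [0,6) fires=7
i=6 t=13 v=5: → [12,18); WM=12; [6,12) fires=9
i=7 t=14 v=3: → [12,18); WM=13
i=8 t=1 v=2: DROP (t<13-2); WM=13
i=9 t=16 v=3: → [12,18); WM=15
i=10 t=17 v=6: → [12,18); WM=16
i=11 t=20 v=1: → [18,24); WM=19; [12,18) fires=6
i=12 t=22 v=4: → [18,24); WM=21
i=13 t=22 v=8: → [18,24); WM=21
i=14 t=24 v=3: → [24,30); WM=23
i=15 t=25 v=5: → [24,30); WM=24; [18,24) fires=8
i=16 t=23 v=8: → [18,24); WM=24
i=17 t=21 v=8: DROP (t<24-2); WM=24
i=18 t=25 v=7: → [24,30); WM=24
i=19 t=24 v=6: → [24,30); WM=24

8 17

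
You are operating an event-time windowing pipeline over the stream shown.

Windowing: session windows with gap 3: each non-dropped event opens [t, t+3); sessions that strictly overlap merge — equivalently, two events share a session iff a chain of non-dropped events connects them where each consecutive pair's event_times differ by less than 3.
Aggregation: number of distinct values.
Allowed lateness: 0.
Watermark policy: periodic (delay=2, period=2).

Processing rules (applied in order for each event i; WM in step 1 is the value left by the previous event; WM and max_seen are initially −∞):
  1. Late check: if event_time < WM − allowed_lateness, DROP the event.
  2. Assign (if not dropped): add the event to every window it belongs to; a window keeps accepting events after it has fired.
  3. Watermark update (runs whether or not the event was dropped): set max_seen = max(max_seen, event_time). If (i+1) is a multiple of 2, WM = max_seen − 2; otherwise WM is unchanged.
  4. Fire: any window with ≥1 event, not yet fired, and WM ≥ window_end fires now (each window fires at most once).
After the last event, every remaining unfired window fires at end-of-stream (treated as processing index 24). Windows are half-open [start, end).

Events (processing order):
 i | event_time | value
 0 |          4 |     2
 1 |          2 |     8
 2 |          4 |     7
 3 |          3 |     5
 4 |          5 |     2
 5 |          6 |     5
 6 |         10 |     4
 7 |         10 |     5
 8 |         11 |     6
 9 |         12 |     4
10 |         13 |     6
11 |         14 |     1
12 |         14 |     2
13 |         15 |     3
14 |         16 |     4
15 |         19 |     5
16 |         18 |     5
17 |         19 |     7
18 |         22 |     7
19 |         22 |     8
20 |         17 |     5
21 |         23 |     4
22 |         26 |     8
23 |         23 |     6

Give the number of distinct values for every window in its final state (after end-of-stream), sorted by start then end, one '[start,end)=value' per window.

[2,9)=4 [10,22)=7 [22,26)=4 [26,29)=1

i=0 t=4 v=2: → [4,7); WM=−∞
i=1 t=2 v=8: → [2,7); WM=2
i=2 t=4 v=7: → [2,7); WM=2
i=3 t=3 v=5: → [2,7); WM=2
i=4 t=5 v=2: → [2,8); WM=2
i=5 t=6 v=5: → [2,9); WM=4
i=6 t=10 v=4: → [10,13); WM=4
i=7 t=10 v=5: → [10,13); WM=8
i=8 t=11 v=6: → [10,14); WM=8
i=9 t=12 v=4: → [10,15); WM=10
i=10 t=13 v=6: → [10,16); WM=10
i=11 t=14 v=1: → [10,17); WM=12
i=12 t=14 v=2: → [10,17); WM=12
i=13 t=15 v=3: → [10,18); WM=13
i=14 t=16 v=4: → [10,19); WM=13
i=15 t=19 v=5: → [19,22); WM=17
i=16 t=18 v=5: → [10,22); WM=17
i=17 t=19 v=7: → [10,22); WM=17
i=18 t=22 v=7: → [22,25); WM=17
i=19 t=22 v=8: → [22,25); WM=20
i=20 t=17 v=5: DROP (t<20-0); WM=20
i=21 t=23 v=4: → [22,26); WM=21
i=22 t=26 v=8: → [26,29); WM=21
i=23 t=23 v=6: → [22,26); WM=24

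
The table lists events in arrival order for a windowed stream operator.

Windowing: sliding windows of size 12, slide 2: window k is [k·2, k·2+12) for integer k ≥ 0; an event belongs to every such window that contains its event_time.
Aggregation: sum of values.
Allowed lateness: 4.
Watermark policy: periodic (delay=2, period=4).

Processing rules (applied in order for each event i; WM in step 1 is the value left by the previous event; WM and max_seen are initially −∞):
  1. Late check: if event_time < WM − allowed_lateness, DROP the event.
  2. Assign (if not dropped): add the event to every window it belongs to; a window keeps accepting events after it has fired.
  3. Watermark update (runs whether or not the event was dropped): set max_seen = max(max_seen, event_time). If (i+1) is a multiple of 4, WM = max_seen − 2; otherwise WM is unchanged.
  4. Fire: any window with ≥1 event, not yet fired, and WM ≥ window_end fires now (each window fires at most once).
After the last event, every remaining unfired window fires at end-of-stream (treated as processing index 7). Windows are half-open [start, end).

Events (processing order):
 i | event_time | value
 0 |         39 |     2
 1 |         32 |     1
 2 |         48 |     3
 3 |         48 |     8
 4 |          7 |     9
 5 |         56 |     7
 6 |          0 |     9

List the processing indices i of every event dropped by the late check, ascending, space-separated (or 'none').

4 6

i=0 t=39 v=2: → [38,50),[36,48),[34,46),[32,44),[30,42),[28,40); WM=−∞
i=1 t=32 v=1: → [32,44),[30,42),[28,40),[26,38),[24,36),[22,34); WM=−∞
i=2 t=48 v=3: → [48,60),[46,58),[44,56),[42,54),[40,52),[38,50); WM=−∞
i=3 t=48 v=8: → [48,60),[46,58),[44,56),[42,54),[40,52),[38,50); WM=46; [22,34) fires=1 [24,36) fires=1 [26,38) fires=1 [28,40) fires=3 [30,42) fires=3 [32,44) fires=3 [34,46) fires=2
i=4 t=7 v=9: DROP (t<46-4); WM=46
i=5 t=56 v=7: → [56,68),[54,66),[52,64),[50,62),[48,60),[46,58); WM=46
i=6 t=0 v=9: DROP (t<46-4); WM=46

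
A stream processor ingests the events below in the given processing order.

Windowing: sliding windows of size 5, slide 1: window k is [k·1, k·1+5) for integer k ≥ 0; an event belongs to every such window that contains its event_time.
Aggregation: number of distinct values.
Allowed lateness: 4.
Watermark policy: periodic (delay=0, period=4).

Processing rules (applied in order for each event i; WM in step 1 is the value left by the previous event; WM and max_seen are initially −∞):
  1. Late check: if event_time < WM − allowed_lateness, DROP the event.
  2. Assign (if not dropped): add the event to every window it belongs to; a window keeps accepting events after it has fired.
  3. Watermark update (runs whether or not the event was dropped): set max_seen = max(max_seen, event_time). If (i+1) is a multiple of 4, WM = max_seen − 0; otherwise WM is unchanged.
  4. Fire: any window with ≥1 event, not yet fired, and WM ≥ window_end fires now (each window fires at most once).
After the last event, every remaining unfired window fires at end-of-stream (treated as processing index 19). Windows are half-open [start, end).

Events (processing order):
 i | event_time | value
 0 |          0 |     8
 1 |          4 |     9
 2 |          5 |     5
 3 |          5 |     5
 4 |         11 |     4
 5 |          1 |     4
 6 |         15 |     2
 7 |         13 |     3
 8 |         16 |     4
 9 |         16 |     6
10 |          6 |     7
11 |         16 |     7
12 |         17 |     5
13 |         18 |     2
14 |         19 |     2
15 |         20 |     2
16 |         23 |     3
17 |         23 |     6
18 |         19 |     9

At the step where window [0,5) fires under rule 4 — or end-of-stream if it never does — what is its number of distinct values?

2

i=0 t=0 v=8: → [0,5); WM=−∞
i=1 t=4 v=9: → [4,9),[3,8),[2,7),[1,6),[0,5); WM=−∞
i=2 t=5 v=5: → [5,10),[4,9),[3,8),[2,7),[1,6); WM=−∞
i=3 t=5 v=5: → [5,10),[4,9),[3,8),[2,7),[1,6); WM=5; [0,5) fires=2
i=4 t=11 v=4: → [11,16),[10,15),[9,14),[8,13),[7,12); WM=5
i=5 t=1 v=4: → [1,6),[0,5); WM=5
i=6 t=15 v=2: → [15,20),[14,19),[13,18),[12,17),[11,16); WM=5
i=7 t=13 v=3: → [13,18),[12,17),[11,16),[10,15),[9,14); WM=15; [1,6) fires=3 [2,7) fires=2 [3,8) fires=2 [4,9) fires=2 [5,10) fires=1 [7,12) fires=1 [8,13) fires=1 [9,14) fires=2 [10,15) fires=2
i=8 t=16 v=4: → [16,21),[15,20),[14,19),[13,18),[12,17); WM=15
i=9 t=16 v=6: → [16,21),[15,20),[14,19),[13,18),[12,17); WM=15
i=10 t=6 v=7: DROP (t<15-4); WM=15
i=11 t=16 v=7: → [16,21),[15,20),[14,19),[13,18),[12,17); WM=16; [11,16) fires=3
i=12 t=17 v=5: → [17,22),[16,21),[15,20),[14,19),[13,18); WM=16
i=13 t=18 v=2: → [18,23),[17,22),[16,21),[15,20),[14,19); WM=16
i=14 t=19 v=2: → [19,24),[18,23),[17,22),[16,21),[15,20); WM=16
i=15 t=20 v=2: → [20,25),[19,24),[18,23),[17,22),[16,21); WM=20; [12,17) fires=5 [13,18) fires=6 [14,19) fires=5 [15,20) fires=5
i=16 t=23 v=3: → [23,28),[22,27),[21,26),[20,25),[19,24); WM=20
i=17 t=23 v=6: → [23,28),[22,27),[21,26),[20,25),[19,24); WM=20
i=18 t=19 v=9: → [19,24),[18,23),[17,22),[16,21),[15,20); WM=20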